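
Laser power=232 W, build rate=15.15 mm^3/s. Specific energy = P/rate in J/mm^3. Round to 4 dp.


SE = 232 / 15.15 = 15.3135 J/mm^3


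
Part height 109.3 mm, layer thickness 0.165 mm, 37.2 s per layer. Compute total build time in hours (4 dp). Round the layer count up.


Layers = ceil(109.3/0.165) = 663
t = 663 * 37.2 / 3600 = 6.851 hrs


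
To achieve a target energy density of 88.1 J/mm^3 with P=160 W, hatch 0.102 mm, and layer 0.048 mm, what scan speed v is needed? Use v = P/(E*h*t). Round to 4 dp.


v = 160 / (88.1*0.102*0.048) = 370.9391 mm/s


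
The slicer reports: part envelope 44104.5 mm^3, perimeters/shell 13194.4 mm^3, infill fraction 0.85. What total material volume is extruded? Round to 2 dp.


V_infill = (44104.5 - 13194.4) * 0.85 = 26273.59
V_total = 13194.4 + 26273.59 = 39467.99 mm^3


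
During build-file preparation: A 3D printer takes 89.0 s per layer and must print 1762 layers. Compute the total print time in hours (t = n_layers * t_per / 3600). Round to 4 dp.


t = 1762 * 89.0 / 3600 = 43.5606 hrs


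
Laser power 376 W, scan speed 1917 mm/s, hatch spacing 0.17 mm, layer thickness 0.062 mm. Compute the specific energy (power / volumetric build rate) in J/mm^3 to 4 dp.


Build rate = 1917 * 0.17 * 0.062 = 20.20518 mm^3/s
SE = 376 / 20.20518 = 18.6091 J/mm^3


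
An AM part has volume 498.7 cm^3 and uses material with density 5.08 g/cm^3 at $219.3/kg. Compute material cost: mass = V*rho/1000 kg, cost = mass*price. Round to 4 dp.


Mass = 498.7*5.08/1000 = 2.533396 kg
Cost = 2.533396 * 219.3 = 555.5737 $


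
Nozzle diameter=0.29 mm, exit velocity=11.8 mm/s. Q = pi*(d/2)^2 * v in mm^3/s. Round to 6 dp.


A = pi*(0.29/2)^2 = 0.06605199 mm^2
Q = 0.06605199 * 11.8 = 0.779413 mm^3/s


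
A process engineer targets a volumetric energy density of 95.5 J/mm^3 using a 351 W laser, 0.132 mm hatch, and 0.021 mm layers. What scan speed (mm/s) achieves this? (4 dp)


v = 351 / (95.5*0.132*0.021) = 1325.8992 mm/s


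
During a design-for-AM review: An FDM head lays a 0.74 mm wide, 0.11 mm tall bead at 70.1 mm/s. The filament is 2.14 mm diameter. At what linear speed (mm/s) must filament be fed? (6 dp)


Q = 0.74 * 0.11 * 70.1 = 5.70614 mm^3/s
A_fil = pi*(2.14/2)^2 = 3.59680943 mm^2
v_feed = 5.70614 / 3.59680943 = 1.586445 mm/s


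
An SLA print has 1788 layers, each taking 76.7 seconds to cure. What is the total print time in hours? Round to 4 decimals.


t = 1788 * 76.7 / 3600 = 38.0943 hrs


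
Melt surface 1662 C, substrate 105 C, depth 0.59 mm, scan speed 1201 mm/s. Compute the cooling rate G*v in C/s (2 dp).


G = (1662-105)/0.59 = 2638.98305085 C/mm
CR = 2638.98305085 * 1201 = 3169418.64 C/s


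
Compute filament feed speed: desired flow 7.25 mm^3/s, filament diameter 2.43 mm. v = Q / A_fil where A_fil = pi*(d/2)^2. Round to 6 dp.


A = pi*(2.43/2)^2 = 4.637698
v = 7.25 / 4.637698 = 1.563276 mm/s


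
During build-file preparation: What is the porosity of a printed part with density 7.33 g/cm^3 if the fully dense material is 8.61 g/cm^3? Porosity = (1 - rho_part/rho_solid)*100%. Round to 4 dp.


Porosity = (1-7.33/8.61)*100 = 14.8664 %


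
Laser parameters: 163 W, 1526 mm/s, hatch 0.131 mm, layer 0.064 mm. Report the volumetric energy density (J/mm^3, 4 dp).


E = 163 / (1526*0.131*0.064) = 12.7404 J/mm^3


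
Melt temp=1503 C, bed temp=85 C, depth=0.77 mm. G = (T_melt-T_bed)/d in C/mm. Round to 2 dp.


G = (1503-85)/0.77 = 1841.56 C/mm


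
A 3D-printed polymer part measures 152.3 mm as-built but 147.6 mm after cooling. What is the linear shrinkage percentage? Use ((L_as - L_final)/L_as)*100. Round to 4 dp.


Shrinkage = ((152.3-147.6)/152.3)*100 = 3.086 %


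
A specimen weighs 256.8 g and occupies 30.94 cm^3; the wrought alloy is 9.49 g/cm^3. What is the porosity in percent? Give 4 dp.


rho_part = 256.8 / 30.94 = 8.29993536 g/cm^3
Porosity = (1 - 8.29993536/9.49)*100 = 12.5402 %


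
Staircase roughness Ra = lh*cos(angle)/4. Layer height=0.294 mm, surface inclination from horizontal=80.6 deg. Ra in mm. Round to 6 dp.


Ra = 0.294 * cos(80.6) / 4 = 0.012004 mm


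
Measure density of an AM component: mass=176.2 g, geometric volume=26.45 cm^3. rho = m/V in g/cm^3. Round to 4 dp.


rho = 176.2 / 26.45 = 6.6616 g/cm^3


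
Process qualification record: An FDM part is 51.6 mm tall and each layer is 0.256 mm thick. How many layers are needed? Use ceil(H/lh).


Layers = ceil(51.6/0.256) = 202


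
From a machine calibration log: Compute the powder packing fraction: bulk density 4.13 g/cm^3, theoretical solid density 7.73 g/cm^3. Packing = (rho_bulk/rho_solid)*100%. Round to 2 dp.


Packing = (4.13/7.73)*100 = 53.43 %


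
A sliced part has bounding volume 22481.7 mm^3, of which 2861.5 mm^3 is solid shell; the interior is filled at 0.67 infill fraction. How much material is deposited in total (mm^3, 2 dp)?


V_infill = (22481.7 - 2861.5) * 0.67 = 13145.53
V_total = 2861.5 + 13145.53 = 16007.03 mm^3


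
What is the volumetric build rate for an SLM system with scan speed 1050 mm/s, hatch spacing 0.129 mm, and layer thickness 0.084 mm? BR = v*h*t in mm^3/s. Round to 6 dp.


Rate = 1050 * 0.129 * 0.084 = 11.3778 mm^3/s


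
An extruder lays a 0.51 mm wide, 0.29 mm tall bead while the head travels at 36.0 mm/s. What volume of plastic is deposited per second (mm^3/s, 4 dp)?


Rate = 0.51 * 0.29 * 36.0 = 5.3244 mm^3/s


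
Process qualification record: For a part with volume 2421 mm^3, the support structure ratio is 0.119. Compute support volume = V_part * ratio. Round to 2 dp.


V_support = 2421 * 0.119 = 288.1 mm^3


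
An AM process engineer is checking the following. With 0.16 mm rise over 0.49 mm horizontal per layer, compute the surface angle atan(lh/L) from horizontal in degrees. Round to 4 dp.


angle = atan(0.16/0.49) = 18.0834 degrees


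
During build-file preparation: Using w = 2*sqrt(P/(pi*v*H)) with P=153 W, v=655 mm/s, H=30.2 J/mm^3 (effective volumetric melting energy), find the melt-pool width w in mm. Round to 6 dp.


w = 2*sqrt(153/(pi*655*30.2)) = 0.099238 mm


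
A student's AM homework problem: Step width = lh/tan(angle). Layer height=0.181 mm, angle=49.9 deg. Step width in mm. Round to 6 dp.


step = 0.181 / tan(49.9) = 0.152416 mm


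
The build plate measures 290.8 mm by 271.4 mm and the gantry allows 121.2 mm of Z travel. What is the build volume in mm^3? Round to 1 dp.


V = 290.8 * 271.4 * 121.2 = 9565482.1 mm^3


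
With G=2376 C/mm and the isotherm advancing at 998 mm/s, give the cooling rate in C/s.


CR = 2376 * 998 = 2371248 C/s


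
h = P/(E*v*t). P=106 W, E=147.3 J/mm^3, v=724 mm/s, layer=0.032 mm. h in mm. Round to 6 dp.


h = 106 / (147.3*724*0.032) = 0.031061 mm


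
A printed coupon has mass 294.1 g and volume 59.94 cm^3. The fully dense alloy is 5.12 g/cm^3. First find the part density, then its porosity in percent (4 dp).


rho_part = 294.1 / 59.94 = 4.90657324 g/cm^3
Porosity = (1 - 4.90657324/5.12)*100 = 4.1685 %


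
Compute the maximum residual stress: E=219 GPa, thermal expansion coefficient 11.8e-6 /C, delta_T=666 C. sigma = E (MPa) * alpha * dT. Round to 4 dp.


sigma = 219*1000 * 11.8e-6 * 666 = 1721.0772 MPa


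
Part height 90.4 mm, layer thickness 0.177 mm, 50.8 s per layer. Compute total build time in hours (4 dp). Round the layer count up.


Layers = ceil(90.4/0.177) = 511
t = 511 * 50.8 / 3600 = 7.2108 hrs


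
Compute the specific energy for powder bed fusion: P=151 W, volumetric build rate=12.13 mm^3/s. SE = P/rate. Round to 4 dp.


SE = 151 / 12.13 = 12.4485 J/mm^3


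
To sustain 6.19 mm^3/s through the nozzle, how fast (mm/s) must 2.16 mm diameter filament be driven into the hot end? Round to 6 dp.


A = pi*(2.16/2)^2 = 3.664354
v = 6.19 / 3.664354 = 1.689247 mm/s


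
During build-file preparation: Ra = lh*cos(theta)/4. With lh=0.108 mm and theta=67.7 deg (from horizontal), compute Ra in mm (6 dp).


Ra = 0.108 * cos(67.7) / 4 = 0.010245 mm


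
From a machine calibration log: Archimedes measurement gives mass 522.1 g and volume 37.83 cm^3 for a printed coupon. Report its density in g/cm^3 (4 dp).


rho = 522.1 / 37.83 = 13.8012 g/cm^3


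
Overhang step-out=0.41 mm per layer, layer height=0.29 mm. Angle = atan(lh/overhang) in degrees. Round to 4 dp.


angle = atan(0.29/0.41) = 35.2724 degrees


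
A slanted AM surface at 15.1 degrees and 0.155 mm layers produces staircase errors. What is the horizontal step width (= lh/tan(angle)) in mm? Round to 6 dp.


step = 0.155 / tan(15.1) = 0.574456 mm


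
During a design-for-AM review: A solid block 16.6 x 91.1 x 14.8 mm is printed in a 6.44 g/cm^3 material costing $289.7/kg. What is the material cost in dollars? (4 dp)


V = 16.6 * 91.1 * 14.8 = 22381.448 mm^3 = 22.381448 cm^3
Mass = 22.381448 * 6.44 / 1000 = 0.14413653 kg
Cost = 0.14413653 * 289.7 = 41.7564 $


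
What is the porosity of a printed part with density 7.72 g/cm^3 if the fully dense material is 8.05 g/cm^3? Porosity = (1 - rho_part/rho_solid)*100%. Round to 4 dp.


Porosity = (1-7.72/8.05)*100 = 4.0994 %


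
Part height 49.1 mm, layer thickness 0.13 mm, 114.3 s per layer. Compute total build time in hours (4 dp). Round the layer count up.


Layers = ceil(49.1/0.13) = 378
t = 378 * 114.3 / 3600 = 12.0015 hrs


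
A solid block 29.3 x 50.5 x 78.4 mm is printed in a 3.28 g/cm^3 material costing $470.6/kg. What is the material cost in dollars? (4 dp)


V = 29.3 * 50.5 * 78.4 = 116004.56 mm^3 = 116.00456 cm^3
Mass = 116.00456 * 3.28 / 1000 = 0.38049496 kg
Cost = 0.38049496 * 470.6 = 179.0609 $


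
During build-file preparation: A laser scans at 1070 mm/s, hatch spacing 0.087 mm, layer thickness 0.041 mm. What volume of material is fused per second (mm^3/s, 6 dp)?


Rate = 1070 * 0.087 * 0.041 = 3.81669 mm^3/s


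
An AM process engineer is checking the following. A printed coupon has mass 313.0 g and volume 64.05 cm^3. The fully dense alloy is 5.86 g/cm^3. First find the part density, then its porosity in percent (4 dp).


rho_part = 313.0 / 64.05 = 4.88680718 g/cm^3
Porosity = (1 - 4.88680718/5.86)*100 = 16.6074 %


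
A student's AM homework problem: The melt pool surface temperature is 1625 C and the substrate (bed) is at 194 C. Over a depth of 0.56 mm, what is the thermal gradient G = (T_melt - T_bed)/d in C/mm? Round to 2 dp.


G = (1625-194)/0.56 = 2555.36 C/mm


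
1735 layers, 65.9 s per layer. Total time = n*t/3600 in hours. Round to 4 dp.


t = 1735 * 65.9 / 3600 = 31.7601 hrs


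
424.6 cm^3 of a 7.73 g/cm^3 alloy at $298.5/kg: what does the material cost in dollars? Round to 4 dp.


Mass = 424.6*7.73/1000 = 3.282158 kg
Cost = 3.282158 * 298.5 = 979.7242 $


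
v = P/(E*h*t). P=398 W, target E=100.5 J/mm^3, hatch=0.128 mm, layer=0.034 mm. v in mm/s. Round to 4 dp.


v = 398 / (100.5*0.128*0.034) = 909.9722 mm/s


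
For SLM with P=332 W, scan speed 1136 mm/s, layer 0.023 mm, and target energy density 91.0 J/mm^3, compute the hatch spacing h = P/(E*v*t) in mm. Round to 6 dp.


h = 332 / (91.0*1136*0.023) = 0.139634 mm


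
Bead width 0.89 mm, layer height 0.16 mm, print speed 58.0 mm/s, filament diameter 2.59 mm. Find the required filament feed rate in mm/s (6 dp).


Q = 0.89 * 0.16 * 58.0 = 8.2592 mm^3/s
A_fil = pi*(2.59/2)^2 = 5.26852942 mm^2
v_feed = 8.2592 / 5.26852942 = 1.567648 mm/s


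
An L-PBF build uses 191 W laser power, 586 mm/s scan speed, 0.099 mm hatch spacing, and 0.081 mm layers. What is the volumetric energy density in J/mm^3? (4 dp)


E = 191 / (586*0.099*0.081) = 40.6458 J/mm^3


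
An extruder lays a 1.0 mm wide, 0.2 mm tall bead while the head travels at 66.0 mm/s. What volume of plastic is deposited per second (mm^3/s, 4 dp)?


Rate = 1.0 * 0.2 * 66.0 = 13.2 mm^3/s


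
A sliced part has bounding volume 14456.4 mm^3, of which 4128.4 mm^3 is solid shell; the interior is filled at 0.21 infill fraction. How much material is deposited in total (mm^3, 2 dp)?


V_infill = (14456.4 - 4128.4) * 0.21 = 2168.88
V_total = 4128.4 + 2168.88 = 6297.28 mm^3


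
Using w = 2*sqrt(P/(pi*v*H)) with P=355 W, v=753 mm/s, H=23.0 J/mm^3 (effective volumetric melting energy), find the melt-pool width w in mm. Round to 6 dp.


w = 2*sqrt(355/(pi*753*23.0)) = 0.16155 mm


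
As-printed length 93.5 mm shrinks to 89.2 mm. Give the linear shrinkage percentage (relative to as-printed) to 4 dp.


Shrinkage = ((93.5-89.2)/93.5)*100 = 4.5989 %


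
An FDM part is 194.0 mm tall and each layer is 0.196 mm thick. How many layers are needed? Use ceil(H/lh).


Layers = ceil(194.0/0.196) = 990


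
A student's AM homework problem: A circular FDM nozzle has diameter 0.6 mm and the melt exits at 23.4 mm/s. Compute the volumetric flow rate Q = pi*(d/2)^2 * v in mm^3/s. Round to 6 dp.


A = pi*(0.6/2)^2 = 0.28274334 mm^2
Q = 0.28274334 * 23.4 = 6.616194 mm^3/s


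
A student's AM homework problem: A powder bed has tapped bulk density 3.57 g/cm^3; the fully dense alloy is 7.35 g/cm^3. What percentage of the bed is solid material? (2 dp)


Packing = (3.57/7.35)*100 = 48.57 %


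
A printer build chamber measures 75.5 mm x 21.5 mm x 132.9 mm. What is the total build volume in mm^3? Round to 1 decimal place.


V = 75.5 * 21.5 * 132.9 = 215729.9 mm^3


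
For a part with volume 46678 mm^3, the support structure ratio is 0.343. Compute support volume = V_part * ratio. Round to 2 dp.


V_support = 46678 * 0.343 = 16010.55 mm^3


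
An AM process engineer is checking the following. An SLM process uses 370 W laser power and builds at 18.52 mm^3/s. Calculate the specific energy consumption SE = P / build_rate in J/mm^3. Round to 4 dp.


SE = 370 / 18.52 = 19.9784 J/mm^3


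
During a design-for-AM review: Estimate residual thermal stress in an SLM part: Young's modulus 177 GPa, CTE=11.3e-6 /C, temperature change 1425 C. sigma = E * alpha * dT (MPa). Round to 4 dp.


sigma = 177*1000 * 11.3e-6 * 1425 = 2850.1425 MPa


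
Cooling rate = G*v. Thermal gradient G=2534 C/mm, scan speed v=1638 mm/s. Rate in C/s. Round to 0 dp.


CR = 2534 * 1638 = 4150692 C/s


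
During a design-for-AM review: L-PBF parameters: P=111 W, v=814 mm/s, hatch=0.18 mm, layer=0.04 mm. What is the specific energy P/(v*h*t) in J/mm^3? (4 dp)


Build rate = 814 * 0.18 * 0.04 = 5.8608 mm^3/s
SE = 111 / 5.8608 = 18.9394 J/mm^3


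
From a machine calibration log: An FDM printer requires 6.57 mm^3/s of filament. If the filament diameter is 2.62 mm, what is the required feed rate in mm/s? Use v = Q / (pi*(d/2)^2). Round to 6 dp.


A = pi*(2.62/2)^2 = 5.391287
v = 6.57 / 5.391287 = 1.218633 mm/s


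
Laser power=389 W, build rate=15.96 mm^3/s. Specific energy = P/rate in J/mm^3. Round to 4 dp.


SE = 389 / 15.96 = 24.3734 J/mm^3


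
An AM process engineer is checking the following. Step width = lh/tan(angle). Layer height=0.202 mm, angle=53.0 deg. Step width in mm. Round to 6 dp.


step = 0.202 / tan(53.0) = 0.152218 mm


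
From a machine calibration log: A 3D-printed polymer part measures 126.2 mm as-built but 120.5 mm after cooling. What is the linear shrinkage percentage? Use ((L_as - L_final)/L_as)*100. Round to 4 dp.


Shrinkage = ((126.2-120.5)/126.2)*100 = 4.5166 %


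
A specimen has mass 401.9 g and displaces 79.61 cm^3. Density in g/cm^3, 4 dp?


rho = 401.9 / 79.61 = 5.0484 g/cm^3


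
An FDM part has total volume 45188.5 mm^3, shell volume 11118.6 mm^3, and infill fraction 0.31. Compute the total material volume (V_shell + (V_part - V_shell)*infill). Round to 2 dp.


V_infill = (45188.5 - 11118.6) * 0.31 = 10561.67
V_total = 11118.6 + 10561.67 = 21680.27 mm^3


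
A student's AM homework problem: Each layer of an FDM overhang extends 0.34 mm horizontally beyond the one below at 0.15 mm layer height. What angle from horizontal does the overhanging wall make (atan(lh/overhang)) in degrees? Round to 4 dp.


angle = atan(0.15/0.34) = 23.8059 degrees


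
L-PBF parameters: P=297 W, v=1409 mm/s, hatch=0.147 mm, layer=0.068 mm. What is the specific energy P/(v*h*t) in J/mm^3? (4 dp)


Build rate = 1409 * 0.147 * 0.068 = 14.084364 mm^3/s
SE = 297 / 14.084364 = 21.0872 J/mm^3


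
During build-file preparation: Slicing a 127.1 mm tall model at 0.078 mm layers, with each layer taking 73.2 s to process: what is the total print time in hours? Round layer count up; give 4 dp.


Layers = ceil(127.1/0.078) = 1630
t = 1630 * 73.2 / 3600 = 33.1433 hrs


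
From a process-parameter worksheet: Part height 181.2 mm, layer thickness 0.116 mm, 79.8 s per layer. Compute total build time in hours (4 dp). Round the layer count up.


Layers = ceil(181.2/0.116) = 1563
t = 1563 * 79.8 / 3600 = 34.6465 hrs


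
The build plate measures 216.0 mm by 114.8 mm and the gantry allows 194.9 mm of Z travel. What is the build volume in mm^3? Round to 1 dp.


V = 216.0 * 114.8 * 194.9 = 4832896.3 mm^3


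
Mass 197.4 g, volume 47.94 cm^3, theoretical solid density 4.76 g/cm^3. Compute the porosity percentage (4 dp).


rho_part = 197.4 / 47.94 = 4.11764706 g/cm^3
Porosity = (1 - 4.11764706/4.76)*100 = 13.4948 %


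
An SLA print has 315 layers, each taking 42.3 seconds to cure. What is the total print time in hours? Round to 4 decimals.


t = 315 * 42.3 / 3600 = 3.7013 hrs


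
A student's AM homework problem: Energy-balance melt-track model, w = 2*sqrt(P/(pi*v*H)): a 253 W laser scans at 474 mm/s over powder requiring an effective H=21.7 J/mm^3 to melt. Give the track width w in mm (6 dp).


w = 2*sqrt(253/(pi*474*21.7)) = 0.176969 mm


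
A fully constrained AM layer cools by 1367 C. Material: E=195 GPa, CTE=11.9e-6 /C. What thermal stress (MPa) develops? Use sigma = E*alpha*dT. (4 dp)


sigma = 195*1000 * 11.9e-6 * 1367 = 3172.1235 MPa


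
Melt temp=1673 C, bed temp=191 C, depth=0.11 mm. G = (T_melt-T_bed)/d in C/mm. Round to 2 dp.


G = (1673-191)/0.11 = 13472.73 C/mm


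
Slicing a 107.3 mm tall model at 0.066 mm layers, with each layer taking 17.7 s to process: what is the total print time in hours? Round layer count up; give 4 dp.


Layers = ceil(107.3/0.066) = 1626
t = 1626 * 17.7 / 3600 = 7.9945 hrs


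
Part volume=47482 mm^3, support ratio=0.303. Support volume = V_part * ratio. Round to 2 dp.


V_support = 47482 * 0.303 = 14387.05 mm^3


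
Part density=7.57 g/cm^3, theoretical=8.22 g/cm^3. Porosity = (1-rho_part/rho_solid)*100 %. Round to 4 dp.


Porosity = (1-7.57/8.22)*100 = 7.9075 %


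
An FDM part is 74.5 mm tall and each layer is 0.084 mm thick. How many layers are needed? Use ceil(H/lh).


Layers = ceil(74.5/0.084) = 887


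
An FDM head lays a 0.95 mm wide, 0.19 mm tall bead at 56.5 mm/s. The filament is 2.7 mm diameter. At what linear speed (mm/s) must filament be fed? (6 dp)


Q = 0.95 * 0.19 * 56.5 = 10.19825 mm^3/s
A_fil = pi*(2.7/2)^2 = 5.72555261 mm^2
v_feed = 10.19825 / 5.72555261 = 1.781182 mm/s


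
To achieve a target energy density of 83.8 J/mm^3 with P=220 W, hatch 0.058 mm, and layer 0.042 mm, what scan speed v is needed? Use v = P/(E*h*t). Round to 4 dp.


v = 220 / (83.8*0.058*0.042) = 1077.7087 mm/s


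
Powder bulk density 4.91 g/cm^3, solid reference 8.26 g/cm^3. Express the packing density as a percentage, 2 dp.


Packing = (4.91/8.26)*100 = 59.44 %


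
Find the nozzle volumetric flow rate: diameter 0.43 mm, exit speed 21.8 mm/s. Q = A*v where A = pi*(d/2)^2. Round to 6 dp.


A = pi*(0.43/2)^2 = 0.14522012 mm^2
Q = 0.14522012 * 21.8 = 3.165799 mm^3/s


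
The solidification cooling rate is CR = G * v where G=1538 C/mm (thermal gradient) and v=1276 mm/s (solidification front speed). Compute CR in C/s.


CR = 1538 * 1276 = 1962488 C/s


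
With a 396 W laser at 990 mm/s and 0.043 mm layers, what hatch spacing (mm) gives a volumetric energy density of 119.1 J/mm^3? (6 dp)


h = 396 / (119.1*990*0.043) = 0.078105 mm


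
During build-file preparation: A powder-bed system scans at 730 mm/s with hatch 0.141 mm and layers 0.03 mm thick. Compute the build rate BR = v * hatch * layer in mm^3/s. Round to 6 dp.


Rate = 730 * 0.141 * 0.03 = 3.0879 mm^3/s


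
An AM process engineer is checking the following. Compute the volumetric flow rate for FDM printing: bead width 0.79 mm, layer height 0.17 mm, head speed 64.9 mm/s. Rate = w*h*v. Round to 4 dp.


Rate = 0.79 * 0.17 * 64.9 = 8.7161 mm^3/s


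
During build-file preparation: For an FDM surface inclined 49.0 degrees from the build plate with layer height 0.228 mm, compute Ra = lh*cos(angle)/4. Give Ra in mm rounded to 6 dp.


Ra = 0.228 * cos(49.0) / 4 = 0.037395 mm


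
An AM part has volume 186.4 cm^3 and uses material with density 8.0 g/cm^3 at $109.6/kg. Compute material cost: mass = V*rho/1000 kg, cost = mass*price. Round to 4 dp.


Mass = 186.4*8.0/1000 = 1.4912 kg
Cost = 1.4912 * 109.6 = 163.4355 $


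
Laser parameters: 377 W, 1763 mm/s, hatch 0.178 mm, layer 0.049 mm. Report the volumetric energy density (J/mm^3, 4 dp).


E = 377 / (1763*0.178*0.049) = 24.5173 J/mm^3


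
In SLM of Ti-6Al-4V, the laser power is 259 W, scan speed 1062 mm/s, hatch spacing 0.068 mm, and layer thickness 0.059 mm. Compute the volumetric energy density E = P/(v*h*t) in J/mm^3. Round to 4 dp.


E = 259 / (1062*0.068*0.059) = 60.7875 J/mm^3


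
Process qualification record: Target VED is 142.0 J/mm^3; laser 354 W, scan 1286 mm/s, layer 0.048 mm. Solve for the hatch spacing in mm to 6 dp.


h = 354 / (142.0*1286*0.048) = 0.040386 mm


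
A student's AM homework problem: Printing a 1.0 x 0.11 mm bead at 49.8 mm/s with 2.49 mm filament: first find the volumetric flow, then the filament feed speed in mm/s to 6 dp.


Q = 1.0 * 0.11 * 49.8 = 5.478 mm^3/s
A_fil = pi*(2.49/2)^2 = 4.86954715 mm^2
v_feed = 5.478 / 4.86954715 = 1.124951 mm/s


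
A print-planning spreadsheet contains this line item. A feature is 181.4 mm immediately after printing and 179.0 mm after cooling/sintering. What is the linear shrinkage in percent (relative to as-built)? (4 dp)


Shrinkage = ((181.4-179.0)/181.4)*100 = 1.323 %


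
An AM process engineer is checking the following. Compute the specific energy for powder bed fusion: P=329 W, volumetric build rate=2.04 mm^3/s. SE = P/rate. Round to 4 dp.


SE = 329 / 2.04 = 161.2745 J/mm^3


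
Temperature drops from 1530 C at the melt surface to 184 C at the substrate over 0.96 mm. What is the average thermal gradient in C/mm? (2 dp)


G = (1530-184)/0.96 = 1402.08 C/mm


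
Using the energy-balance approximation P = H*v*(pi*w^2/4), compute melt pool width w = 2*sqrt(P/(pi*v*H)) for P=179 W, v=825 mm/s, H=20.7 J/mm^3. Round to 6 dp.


w = 2*sqrt(179/(pi*825*20.7)) = 0.115523 mm


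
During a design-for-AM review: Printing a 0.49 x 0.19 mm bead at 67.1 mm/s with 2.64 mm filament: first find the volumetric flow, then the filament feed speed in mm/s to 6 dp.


Q = 0.49 * 0.19 * 67.1 = 6.24701 mm^3/s
A_fil = pi*(2.64/2)^2 = 5.47391104 mm^2
v_feed = 6.24701 / 5.47391104 = 1.141233 mm/s


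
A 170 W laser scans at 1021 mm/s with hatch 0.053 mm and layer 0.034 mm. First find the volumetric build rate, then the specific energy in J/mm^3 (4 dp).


Build rate = 1021 * 0.053 * 0.034 = 1.839842 mm^3/s
SE = 170 / 1.839842 = 92.3992 J/mm^3


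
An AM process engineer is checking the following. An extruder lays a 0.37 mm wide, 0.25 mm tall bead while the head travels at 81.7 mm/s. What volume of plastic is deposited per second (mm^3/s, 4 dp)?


Rate = 0.37 * 0.25 * 81.7 = 7.5573 mm^3/s


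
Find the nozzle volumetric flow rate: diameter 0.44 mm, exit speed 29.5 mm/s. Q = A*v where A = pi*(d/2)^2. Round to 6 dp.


A = pi*(0.44/2)^2 = 0.15205308 mm^2
Q = 0.15205308 * 29.5 = 4.485566 mm^3/s


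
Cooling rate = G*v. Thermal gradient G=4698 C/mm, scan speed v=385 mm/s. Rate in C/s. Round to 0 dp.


CR = 4698 * 385 = 1808730 C/s


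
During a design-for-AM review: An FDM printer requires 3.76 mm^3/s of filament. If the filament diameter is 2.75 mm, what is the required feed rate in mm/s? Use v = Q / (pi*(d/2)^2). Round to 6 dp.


A = pi*(2.75/2)^2 = 5.939574
v = 3.76 / 5.939574 = 0.633042 mm/s


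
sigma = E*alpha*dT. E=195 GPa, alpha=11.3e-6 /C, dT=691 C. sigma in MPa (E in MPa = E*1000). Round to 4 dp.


sigma = 195*1000 * 11.3e-6 * 691 = 1522.6185 MPa


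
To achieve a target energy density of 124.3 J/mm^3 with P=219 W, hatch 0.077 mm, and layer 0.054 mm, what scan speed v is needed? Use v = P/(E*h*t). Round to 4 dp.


v = 219 / (124.3*0.077*0.054) = 423.7293 mm/s


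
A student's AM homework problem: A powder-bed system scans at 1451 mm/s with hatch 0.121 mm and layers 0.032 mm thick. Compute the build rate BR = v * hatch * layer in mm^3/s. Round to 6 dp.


Rate = 1451 * 0.121 * 0.032 = 5.618272 mm^3/s


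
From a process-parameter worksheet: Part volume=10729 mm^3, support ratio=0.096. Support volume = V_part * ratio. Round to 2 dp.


V_support = 10729 * 0.096 = 1029.98 mm^3


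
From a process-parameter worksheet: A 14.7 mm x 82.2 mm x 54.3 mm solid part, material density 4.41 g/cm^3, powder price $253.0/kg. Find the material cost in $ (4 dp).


V = 14.7 * 82.2 * 54.3 = 65612.862 mm^3 = 65.612862 cm^3
Mass = 65.612862 * 4.41 / 1000 = 0.28935272 kg
Cost = 0.28935272 * 253.0 = 73.2062 $


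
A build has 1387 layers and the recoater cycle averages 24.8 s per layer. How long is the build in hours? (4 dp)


t = 1387 * 24.8 / 3600 = 9.5549 hrs


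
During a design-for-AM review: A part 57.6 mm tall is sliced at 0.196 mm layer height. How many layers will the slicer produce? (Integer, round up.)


Layers = ceil(57.6/0.196) = 294


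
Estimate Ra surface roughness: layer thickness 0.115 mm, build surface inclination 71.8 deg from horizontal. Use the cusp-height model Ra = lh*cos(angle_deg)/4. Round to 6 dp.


Ra = 0.115 * cos(71.8) / 4 = 0.00898 mm


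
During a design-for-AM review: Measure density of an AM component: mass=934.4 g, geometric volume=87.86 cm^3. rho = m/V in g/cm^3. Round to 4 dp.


rho = 934.4 / 87.86 = 10.6351 g/cm^3


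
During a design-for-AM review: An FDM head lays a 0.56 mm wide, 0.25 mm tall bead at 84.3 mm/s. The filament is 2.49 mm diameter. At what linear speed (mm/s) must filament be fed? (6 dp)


Q = 0.56 * 0.25 * 84.3 = 11.802 mm^3/s
A_fil = pi*(2.49/2)^2 = 4.86954715 mm^2
v_feed = 11.802 / 4.86954715 = 2.423634 mm/s


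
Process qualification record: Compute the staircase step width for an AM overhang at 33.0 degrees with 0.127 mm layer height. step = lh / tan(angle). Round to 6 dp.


step = 0.127 / tan(33.0) = 0.195563 mm


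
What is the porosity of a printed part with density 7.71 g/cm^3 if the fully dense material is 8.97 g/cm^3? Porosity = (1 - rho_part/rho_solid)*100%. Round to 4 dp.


Porosity = (1-7.71/8.97)*100 = 14.0468 %


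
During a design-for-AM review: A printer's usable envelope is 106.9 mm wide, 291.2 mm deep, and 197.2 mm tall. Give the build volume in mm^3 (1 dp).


V = 106.9 * 291.2 * 197.2 = 6138694.0 mm^3


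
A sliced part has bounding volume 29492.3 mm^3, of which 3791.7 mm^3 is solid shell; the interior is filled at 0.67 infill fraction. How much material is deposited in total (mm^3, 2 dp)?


V_infill = (29492.3 - 3791.7) * 0.67 = 17219.4
V_total = 3791.7 + 17219.4 = 21011.1 mm^3


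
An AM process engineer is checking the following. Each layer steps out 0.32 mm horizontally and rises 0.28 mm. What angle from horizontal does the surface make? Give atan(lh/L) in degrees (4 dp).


angle = atan(0.28/0.32) = 41.1859 degrees


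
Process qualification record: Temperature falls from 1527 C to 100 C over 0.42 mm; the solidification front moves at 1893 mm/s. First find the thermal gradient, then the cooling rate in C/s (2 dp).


G = (1527-100)/0.42 = 3397.61904762 C/mm
CR = 3397.61904762 * 1893 = 6431692.86 C/s


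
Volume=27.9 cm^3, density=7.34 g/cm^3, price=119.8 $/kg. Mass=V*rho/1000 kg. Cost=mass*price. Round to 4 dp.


Mass = 27.9*7.34/1000 = 0.204786 kg
Cost = 0.204786 * 119.8 = 24.5334 $


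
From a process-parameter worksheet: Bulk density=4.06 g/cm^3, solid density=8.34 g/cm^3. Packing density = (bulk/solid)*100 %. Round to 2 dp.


Packing = (4.06/8.34)*100 = 48.68 %


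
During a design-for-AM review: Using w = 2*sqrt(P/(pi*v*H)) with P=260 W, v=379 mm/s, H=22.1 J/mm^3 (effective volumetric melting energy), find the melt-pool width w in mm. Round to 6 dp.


w = 2*sqrt(260/(pi*379*22.1)) = 0.198804 mm


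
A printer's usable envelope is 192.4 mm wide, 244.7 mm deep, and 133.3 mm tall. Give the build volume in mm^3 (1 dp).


V = 192.4 * 244.7 * 133.3 = 6275801.3 mm^3


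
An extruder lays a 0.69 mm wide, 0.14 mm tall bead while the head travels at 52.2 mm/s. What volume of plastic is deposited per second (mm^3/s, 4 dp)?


Rate = 0.69 * 0.14 * 52.2 = 5.0425 mm^3/s


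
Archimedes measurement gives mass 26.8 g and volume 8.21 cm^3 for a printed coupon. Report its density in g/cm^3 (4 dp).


rho = 26.8 / 8.21 = 3.2643 g/cm^3


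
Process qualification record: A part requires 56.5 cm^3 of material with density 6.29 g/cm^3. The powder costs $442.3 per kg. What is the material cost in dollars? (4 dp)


Mass = 56.5*6.29/1000 = 0.355385 kg
Cost = 0.355385 * 442.3 = 157.1868 $


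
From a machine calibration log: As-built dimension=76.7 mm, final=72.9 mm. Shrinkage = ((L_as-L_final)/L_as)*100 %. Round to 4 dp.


Shrinkage = ((76.7-72.9)/76.7)*100 = 4.9544 %


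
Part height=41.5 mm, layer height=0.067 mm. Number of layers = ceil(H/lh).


Layers = ceil(41.5/0.067) = 620


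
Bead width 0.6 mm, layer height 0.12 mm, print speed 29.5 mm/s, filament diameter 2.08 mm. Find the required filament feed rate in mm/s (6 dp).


Q = 0.6 * 0.12 * 29.5 = 2.124 mm^3/s
A_fil = pi*(2.08/2)^2 = 3.39794661 mm^2
v_feed = 2.124 / 3.39794661 = 0.625083 mm/s


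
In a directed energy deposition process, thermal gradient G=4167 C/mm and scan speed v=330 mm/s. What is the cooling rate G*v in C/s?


CR = 4167 * 330 = 1375110 C/s


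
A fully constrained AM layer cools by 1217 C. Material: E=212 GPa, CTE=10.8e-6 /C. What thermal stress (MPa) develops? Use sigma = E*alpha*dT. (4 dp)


sigma = 212*1000 * 10.8e-6 * 1217 = 2786.4432 MPa


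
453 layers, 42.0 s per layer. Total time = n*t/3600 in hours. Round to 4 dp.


t = 453 * 42.0 / 3600 = 5.285 hrs


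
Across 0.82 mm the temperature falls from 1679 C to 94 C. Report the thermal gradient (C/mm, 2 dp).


G = (1679-94)/0.82 = 1932.93 C/mm


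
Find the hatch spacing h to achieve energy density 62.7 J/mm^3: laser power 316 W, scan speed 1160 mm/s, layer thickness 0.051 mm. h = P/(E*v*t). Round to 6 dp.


h = 316 / (62.7*1160*0.051) = 0.085191 mm


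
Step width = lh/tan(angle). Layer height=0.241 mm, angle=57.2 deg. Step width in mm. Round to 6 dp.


step = 0.241 / tan(57.2) = 0.155314 mm


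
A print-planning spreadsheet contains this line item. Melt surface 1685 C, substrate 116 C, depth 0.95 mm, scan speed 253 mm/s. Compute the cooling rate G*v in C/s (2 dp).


G = (1685-116)/0.95 = 1651.57894737 C/mm
CR = 1651.57894737 * 253 = 417849.47 C/s


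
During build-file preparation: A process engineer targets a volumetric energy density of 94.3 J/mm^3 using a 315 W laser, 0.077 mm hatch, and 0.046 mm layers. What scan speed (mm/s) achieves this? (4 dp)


v = 315 / (94.3*0.077*0.046) = 943.0838 mm/s


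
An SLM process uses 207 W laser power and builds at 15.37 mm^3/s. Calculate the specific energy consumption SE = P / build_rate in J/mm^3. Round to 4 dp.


SE = 207 / 15.37 = 13.4678 J/mm^3


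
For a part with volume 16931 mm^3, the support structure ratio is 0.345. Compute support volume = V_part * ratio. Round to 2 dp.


V_support = 16931 * 0.345 = 5841.2 mm^3


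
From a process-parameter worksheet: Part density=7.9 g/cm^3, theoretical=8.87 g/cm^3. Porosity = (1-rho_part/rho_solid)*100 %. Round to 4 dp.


Porosity = (1-7.9/8.87)*100 = 10.9357 %


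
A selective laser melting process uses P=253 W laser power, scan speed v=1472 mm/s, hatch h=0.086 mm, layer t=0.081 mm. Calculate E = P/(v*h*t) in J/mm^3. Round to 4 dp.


E = 253 / (1472*0.086*0.081) = 24.6734 J/mm^3


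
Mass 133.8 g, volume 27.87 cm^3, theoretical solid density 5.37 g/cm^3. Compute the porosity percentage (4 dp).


rho_part = 133.8 / 27.87 = 4.80086114 g/cm^3
Porosity = (1 - 4.80086114/5.37)*100 = 10.5985 %


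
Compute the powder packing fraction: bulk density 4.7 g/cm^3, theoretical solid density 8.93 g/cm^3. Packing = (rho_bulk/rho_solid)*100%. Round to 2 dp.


Packing = (4.7/8.93)*100 = 52.63 %


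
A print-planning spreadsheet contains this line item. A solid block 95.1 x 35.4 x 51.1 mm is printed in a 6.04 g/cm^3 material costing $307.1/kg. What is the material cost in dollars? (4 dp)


V = 95.1 * 35.4 * 51.1 = 172030.194 mm^3 = 172.030194 cm^3
Mass = 172.030194 * 6.04 / 1000 = 1.03906237 kg
Cost = 1.03906237 * 307.1 = 319.0961 $


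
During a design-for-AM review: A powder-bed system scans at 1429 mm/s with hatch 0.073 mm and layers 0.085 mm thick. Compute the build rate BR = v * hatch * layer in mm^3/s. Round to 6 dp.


Rate = 1429 * 0.073 * 0.085 = 8.866945 mm^3/s


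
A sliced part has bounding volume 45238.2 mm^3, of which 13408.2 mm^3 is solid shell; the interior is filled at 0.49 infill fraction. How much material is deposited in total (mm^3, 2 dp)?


V_infill = (45238.2 - 13408.2) * 0.49 = 15596.7
V_total = 13408.2 + 15596.7 = 29004.9 mm^3


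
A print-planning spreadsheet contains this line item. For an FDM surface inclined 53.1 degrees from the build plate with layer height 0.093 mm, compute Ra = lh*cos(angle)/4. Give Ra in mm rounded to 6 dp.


Ra = 0.093 * cos(53.1) / 4 = 0.01396 mm


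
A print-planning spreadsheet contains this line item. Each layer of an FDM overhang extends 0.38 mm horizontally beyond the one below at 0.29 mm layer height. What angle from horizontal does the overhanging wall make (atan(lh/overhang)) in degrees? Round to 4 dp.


angle = atan(0.29/0.38) = 37.3493 degrees


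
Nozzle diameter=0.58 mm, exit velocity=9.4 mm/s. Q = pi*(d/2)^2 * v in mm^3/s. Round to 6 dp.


A = pi*(0.58/2)^2 = 0.26420794 mm^2
Q = 0.26420794 * 9.4 = 2.483555 mm^3/s


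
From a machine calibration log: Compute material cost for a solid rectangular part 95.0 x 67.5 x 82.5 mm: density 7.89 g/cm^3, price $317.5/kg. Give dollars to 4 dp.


V = 95.0 * 67.5 * 82.5 = 529031.25 mm^3 = 529.03125 cm^3
Mass = 529.03125 * 7.89 / 1000 = 4.17405656 kg
Cost = 4.17405656 * 317.5 = 1325.263 $


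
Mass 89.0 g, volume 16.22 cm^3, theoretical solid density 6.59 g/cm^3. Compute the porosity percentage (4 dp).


rho_part = 89.0 / 16.22 = 5.48705302 g/cm^3
Porosity = (1 - 5.48705302/6.59)*100 = 16.7367 %


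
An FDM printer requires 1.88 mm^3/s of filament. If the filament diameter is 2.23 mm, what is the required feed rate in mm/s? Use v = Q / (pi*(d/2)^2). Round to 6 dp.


A = pi*(2.23/2)^2 = 3.905707
v = 1.88 / 3.905707 = 0.481347 mm/s


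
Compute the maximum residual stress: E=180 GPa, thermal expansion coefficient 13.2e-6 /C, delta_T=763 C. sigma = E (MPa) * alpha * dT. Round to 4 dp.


sigma = 180*1000 * 13.2e-6 * 763 = 1812.888 MPa


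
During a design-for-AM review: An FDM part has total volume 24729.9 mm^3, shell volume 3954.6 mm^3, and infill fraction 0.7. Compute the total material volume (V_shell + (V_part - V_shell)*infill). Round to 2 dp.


V_infill = (24729.9 - 3954.6) * 0.7 = 14542.71
V_total = 3954.6 + 14542.71 = 18497.31 mm^3


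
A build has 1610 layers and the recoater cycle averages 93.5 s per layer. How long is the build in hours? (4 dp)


t = 1610 * 93.5 / 3600 = 41.8153 hrs


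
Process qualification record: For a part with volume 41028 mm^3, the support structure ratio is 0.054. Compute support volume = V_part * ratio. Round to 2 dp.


V_support = 41028 * 0.054 = 2215.51 mm^3


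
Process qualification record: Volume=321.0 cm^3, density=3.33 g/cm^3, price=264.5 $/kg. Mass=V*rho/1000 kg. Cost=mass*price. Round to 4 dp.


Mass = 321.0*3.33/1000 = 1.06893 kg
Cost = 1.06893 * 264.5 = 282.732 $


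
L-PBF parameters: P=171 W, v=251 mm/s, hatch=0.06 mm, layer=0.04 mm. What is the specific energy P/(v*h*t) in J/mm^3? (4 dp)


Build rate = 251 * 0.06 * 0.04 = 0.6024 mm^3/s
SE = 171 / 0.6024 = 283.8645 J/mm^3


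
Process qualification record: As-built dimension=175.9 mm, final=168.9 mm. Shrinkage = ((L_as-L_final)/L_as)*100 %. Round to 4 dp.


Shrinkage = ((175.9-168.9)/175.9)*100 = 3.9795 %


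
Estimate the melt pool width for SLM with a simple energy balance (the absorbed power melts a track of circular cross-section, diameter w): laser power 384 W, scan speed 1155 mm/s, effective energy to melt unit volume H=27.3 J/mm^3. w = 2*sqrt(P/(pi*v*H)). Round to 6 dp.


w = 2*sqrt(384/(pi*1155*27.3)) = 0.124523 mm


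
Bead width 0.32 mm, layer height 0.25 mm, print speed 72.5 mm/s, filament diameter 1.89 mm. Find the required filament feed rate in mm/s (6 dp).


Q = 0.32 * 0.25 * 72.5 = 5.8 mm^3/s
A_fil = pi*(1.89/2)^2 = 2.80552078 mm^2
v_feed = 5.8 / 2.80552078 = 2.067352 mm/s


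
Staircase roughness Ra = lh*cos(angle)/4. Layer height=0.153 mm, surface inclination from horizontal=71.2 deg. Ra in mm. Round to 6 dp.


Ra = 0.153 * cos(71.2) / 4 = 0.012327 mm


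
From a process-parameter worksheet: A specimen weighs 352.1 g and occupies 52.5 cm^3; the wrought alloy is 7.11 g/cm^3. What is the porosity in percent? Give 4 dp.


rho_part = 352.1 / 52.5 = 6.70666667 g/cm^3
Porosity = (1 - 6.70666667/7.11)*100 = 5.6728 %


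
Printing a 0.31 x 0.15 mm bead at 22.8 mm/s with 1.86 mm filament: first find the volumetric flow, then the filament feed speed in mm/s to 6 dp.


Q = 0.31 * 0.15 * 22.8 = 1.0602 mm^3/s
A_fil = pi*(1.86/2)^2 = 2.71716349 mm^2
v_feed = 1.0602 / 2.71716349 = 0.390186 mm/s


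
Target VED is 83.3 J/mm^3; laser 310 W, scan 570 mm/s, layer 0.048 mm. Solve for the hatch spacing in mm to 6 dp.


h = 310 / (83.3*570*0.048) = 0.136019 mm


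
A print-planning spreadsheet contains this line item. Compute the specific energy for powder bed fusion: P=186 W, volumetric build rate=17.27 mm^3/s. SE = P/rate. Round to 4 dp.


SE = 186 / 17.27 = 10.7701 J/mm^3


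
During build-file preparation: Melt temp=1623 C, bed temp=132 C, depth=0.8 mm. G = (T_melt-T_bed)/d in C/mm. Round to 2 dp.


G = (1623-132)/0.8 = 1863.75 C/mm


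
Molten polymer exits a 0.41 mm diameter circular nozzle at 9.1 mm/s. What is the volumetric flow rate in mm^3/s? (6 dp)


A = pi*(0.41/2)^2 = 0.13202543 mm^2
Q = 0.13202543 * 9.1 = 1.201431 mm^3/s


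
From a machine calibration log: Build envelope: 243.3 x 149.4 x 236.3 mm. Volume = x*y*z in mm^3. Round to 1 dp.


V = 243.3 * 149.4 * 236.3 = 8589273.4 mm^3


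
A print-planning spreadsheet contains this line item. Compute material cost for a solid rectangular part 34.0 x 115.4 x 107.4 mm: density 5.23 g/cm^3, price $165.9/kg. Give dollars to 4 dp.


V = 34.0 * 115.4 * 107.4 = 421394.64 mm^3 = 421.39464 cm^3
Mass = 421.39464 * 5.23 / 1000 = 2.20389397 kg
Cost = 2.20389397 * 165.9 = 365.626 $


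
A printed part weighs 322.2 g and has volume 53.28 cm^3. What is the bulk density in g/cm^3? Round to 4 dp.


rho = 322.2 / 53.28 = 6.0473 g/cm^3


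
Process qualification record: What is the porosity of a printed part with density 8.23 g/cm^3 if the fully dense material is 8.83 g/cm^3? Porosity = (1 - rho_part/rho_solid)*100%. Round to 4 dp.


Porosity = (1-8.23/8.83)*100 = 6.795 %
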